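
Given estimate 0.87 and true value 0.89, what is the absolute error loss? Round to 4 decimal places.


Absolute error = |estimate - true|
= |-0.02| = 0.02

0.02


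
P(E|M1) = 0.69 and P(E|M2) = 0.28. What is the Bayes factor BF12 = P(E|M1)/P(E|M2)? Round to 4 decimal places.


Bayes factor BF12 = P(E|M1) / P(E|M2)
= 0.69 / 0.28
= 2.4643

2.4643


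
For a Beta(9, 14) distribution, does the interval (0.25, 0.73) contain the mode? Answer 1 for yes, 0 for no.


Mode of Beta(a,b) = (a-1)/(a+b-2)
= (9-1)/(9+14-2) = 0.381
Check: 0.25 <= 0.381 <= 0.73?
Result: 1

1


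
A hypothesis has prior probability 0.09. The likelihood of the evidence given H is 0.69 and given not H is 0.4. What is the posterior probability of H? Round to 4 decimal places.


Using Bayes' theorem:
P(E) = 0.09 * 0.69 + 0.91 * 0.4
P(E) = 0.4261
P(H|E) = (0.09 * 0.69) / 0.4261 = 0.1457

0.1457


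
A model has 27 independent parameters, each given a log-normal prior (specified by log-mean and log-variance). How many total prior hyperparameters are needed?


Each log-normal prior needs 2 hyperparameters (log-mean and log-variance).
Total = 2 * 27 = 54

54


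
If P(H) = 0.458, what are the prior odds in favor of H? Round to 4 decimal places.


Prior odds = P(H) / (1 - P(H))
= 0.458 / 0.542
= 0.845

0.845


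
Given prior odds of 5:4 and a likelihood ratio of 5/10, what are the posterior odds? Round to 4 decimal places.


Posterior odds = prior odds * LR
Prior odds = 5/4 = 1.25
LR = 5/10 = 0.5
Posterior odds = 1.25 * 0.5 = 0.625

0.625


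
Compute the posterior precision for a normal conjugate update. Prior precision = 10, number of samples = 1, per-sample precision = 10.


tau_post = tau_0 + n * tau
= 10 + 1 * 10 = 20

20


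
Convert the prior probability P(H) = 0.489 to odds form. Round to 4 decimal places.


P(not H) = 1 - 0.489 = 0.511
Odds = 0.489 / 0.511 = 0.9569

0.9569


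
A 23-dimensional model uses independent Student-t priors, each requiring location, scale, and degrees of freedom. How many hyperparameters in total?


Per parameter: 3 (location, scale, and degrees of freedom).
Total = 23 * 3 = 69

69


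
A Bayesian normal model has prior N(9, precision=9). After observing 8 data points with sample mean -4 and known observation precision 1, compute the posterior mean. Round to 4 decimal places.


Posterior mean = (prior_precision * prior_mean + n * data_precision * data_mean) / (prior_precision + n * data_precision)
Numerator = 9*9 + 8*1*-4 = 49
Denominator = 9 + 8*1 = 17
Posterior mean = 2.8824

2.8824


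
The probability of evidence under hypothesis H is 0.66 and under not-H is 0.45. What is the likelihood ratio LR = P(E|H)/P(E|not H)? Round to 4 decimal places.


LR = 0.66 / 0.45
= 1.4667

1.4667


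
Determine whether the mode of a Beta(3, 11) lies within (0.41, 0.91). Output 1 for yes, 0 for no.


First find the mode: (a-1)/(a+b-2) = 0.1667
Is 0.1667 in (0.41, 0.91)? 0

0


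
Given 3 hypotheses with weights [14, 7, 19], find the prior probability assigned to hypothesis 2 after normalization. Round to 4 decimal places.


To normalize, divide each weight by the sum of all weights.
Sum = 40
Prior(H2) = 7/40 = 0.175

0.175


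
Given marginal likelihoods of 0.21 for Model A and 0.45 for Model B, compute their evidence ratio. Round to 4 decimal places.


Ratio = ML(A) / ML(B) = 0.21/0.45
= 0.4667

0.4667


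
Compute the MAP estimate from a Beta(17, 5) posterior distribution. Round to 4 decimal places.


MAP = mode of Beta distribution
= (alpha - 1)/(alpha + beta - 2)
= (17-1)/(17+5-2)
= 16/20 = 0.8

0.8


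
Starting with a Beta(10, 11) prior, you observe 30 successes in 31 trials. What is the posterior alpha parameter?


For a Beta-Binomial conjugate model:
Posterior alpha = prior alpha + number of successes
= 10 + 30 = 40

40


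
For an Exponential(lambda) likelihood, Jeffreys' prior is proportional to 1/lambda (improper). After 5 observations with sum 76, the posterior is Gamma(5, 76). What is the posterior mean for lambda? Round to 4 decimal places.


Posterior = Gamma(n, sum_x) = Gamma(5, 76)
Posterior mean = shape/rate = 5/76
= 0.0658

0.0658


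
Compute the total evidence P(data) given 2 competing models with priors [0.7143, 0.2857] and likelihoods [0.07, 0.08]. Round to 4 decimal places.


Marginal likelihood = sum P(model_i) * P(data|model_i)
Model 1: 0.7143 * 0.07 = 0.05
Model 2: 0.2857 * 0.08 = 0.0229
Total = 0.0729

0.0729


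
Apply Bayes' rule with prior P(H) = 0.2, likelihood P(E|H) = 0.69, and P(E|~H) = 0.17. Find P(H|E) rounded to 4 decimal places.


Step 1: Compute marginal P(E) = P(E|H)P(H) + P(E|~H)P(~H)
= 0.69*0.2 + 0.17*0.8 = 0.274
Step 2: P(H|E) = P(E|H)P(H)/P(E) = 0.138/0.274
= 0.5036

0.5036


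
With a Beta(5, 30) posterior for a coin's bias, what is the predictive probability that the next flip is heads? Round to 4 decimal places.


The predictive probability equals the posterior mean.
P(next = heads) = alpha / (alpha + beta)
= 5 / 35 = 0.1429

0.1429


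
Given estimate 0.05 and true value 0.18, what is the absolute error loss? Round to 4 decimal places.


Absolute error = |estimate - true|
= |-0.13| = 0.13

0.13


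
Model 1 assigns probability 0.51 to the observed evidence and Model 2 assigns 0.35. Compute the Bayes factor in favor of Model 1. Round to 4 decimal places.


BF = P(data|M1) / P(data|M2)
= 0.51 / 0.35 = 1.4571

1.4571


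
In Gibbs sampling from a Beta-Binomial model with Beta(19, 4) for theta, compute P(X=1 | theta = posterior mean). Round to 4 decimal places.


Posterior mean = alpha/(alpha+beta) = 19/23 = 0.8261
P(X=1|theta=mean) = theta = 0.8261

0.8261


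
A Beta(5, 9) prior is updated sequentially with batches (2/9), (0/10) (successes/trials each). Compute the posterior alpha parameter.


Sequential conjugate updating is equivalent to a single batch update.
Total successes across all batches = 2
alpha_posterior = alpha_prior + total_successes = 5 + 2
= 7

7


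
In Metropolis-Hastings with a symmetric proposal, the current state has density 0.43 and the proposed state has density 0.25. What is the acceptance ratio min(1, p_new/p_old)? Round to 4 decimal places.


Ratio = p_new / p_old = 0.25 / 0.43 = 0.5814
Acceptance = min(1, 0.5814) = 0.5814

0.5814


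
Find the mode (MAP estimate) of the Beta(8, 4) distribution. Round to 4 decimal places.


For Beta(a,b) with a,b > 1:
Mode = (a-1)/(a+b-2) = (8-1)/(12-2)
= 7/10 = 0.7

0.7


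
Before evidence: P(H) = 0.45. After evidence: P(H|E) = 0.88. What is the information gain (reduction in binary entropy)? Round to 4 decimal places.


Prior entropy = 0.9928
Posterior entropy = 0.5294
Information gain = 0.9928 - 0.5294 = 0.4634

0.4634


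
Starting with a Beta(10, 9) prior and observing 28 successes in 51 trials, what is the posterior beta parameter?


Posterior beta = prior beta + failures
Failures = 51 - 28 = 23
beta_post = 9 + 23 = 32

32


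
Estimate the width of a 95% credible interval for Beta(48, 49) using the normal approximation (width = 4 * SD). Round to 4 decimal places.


For Beta(a,b): Var = ab/((a+b)^2(a+b+1))
Var = 0.0026, SD = 0.0505
Approximate 95% CI width = 4 * 0.0505 = 0.202

0.202


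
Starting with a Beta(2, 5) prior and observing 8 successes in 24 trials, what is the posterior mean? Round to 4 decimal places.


Posterior parameters: alpha = 2 + 8 = 10
beta = 5 + 16 = 21
Posterior mean = alpha / (alpha + beta) = 10 / 31
= 0.3226

0.3226


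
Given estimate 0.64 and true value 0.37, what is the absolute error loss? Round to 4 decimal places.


Absolute error = |estimate - true|
= |0.27| = 0.27

0.27


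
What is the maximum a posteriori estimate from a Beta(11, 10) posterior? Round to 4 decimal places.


The MAP estimate equals the mode of the distribution.
Mode of Beta(a,b) = (a-1)/(a+b-2)
= 10/19
= 0.5263

0.5263


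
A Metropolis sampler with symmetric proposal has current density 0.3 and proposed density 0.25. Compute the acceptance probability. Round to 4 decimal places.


For symmetric proposals, acceptance = min(1, pi(x*)/pi(x))
= min(1, 0.25/0.3)
= min(1, 0.8333) = 0.8333

0.8333


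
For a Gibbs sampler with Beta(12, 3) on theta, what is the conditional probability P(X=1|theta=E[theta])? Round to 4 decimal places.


E[theta] = 12/(12+3) = 0.8
P(X=1|theta) = theta = 0.8

0.8


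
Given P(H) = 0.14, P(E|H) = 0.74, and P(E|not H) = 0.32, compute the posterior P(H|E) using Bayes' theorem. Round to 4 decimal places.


By Bayes' theorem: P(H|E) = P(E|H)*P(H) / P(E)
P(E) = P(E|H)*P(H) + P(E|not H)*P(not H)
P(E) = 0.74*0.14 + 0.32*0.86 = 0.3788
P(H|E) = 0.74*0.14 / 0.3788 = 0.2735

0.2735


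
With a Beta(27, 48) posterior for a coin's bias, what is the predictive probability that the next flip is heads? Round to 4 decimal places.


The predictive probability equals the posterior mean.
P(next = heads) = alpha / (alpha + beta)
= 27 / 75 = 0.36

0.36


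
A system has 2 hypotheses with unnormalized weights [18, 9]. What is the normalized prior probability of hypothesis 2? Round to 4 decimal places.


The normalized prior is the weight divided by the total.
Total weight = 27
P(H2) = 9 / 27 = 0.3333

0.3333


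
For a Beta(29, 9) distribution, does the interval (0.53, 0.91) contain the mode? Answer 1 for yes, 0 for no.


Mode of Beta(a,b) = (a-1)/(a+b-2)
= (29-1)/(29+9-2) = 0.7778
Check: 0.53 <= 0.7778 <= 0.91?
Result: 1

1


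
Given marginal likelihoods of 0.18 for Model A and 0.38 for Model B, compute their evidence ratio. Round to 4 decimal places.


Ratio = ML(A) / ML(B) = 0.18/0.38
= 0.4737

0.4737


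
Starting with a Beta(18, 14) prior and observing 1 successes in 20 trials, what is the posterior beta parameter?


Posterior beta = prior beta + failures
Failures = 20 - 1 = 19
beta_post = 14 + 19 = 33

33


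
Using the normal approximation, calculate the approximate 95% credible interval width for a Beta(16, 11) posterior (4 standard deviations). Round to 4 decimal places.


Var(Beta) = 16*11/(27^2 * 28) = 0.0086
SD = 0.0929
Width ~ 4*SD = 0.3714

0.3714


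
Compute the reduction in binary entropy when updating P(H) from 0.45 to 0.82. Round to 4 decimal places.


H_before = -p*log2(p) - (1-p)*log2(1-p) for p=0.45: 0.9928
H_after for p=0.82: 0.6801
Reduction = 0.9928 - 0.6801 = 0.3127

0.3127


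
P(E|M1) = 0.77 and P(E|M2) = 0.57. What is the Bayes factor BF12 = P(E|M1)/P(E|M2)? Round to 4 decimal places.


Bayes factor BF12 = P(E|M1) / P(E|M2)
= 0.77 / 0.57
= 1.3509

1.3509


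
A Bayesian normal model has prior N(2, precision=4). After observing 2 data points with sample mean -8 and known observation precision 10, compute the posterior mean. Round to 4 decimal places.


Posterior mean = (prior_precision * prior_mean + n * data_precision * data_mean) / (prior_precision + n * data_precision)
Numerator = 4*2 + 2*10*-8 = -152
Denominator = 4 + 2*10 = 24
Posterior mean = -6.3333

-6.3333


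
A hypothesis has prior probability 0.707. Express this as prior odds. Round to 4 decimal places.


Odds = P(H) / P(not H) = 0.707 / 0.293
= 2.413

2.413


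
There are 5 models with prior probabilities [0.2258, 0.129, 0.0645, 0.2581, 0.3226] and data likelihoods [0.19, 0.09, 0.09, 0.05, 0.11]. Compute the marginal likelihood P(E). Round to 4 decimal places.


P(E) = sum over models of P(M_i) * P(E|M_i)
= 0.2258*0.19 + 0.129*0.09 + 0.0645*0.09 + 0.2581*0.05 + 0.3226*0.11
= 0.1087

0.1087


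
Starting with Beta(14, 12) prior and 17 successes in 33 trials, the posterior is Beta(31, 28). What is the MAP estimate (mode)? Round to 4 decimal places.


The mode of Beta(a, b) when a > 1 and b > 1 is (a-1)/(a+b-2)
= (31 - 1) / (31 + 28 - 2)
= 30 / 57
= 0.5263

0.5263


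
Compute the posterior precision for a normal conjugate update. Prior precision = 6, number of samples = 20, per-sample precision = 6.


tau_post = tau_0 + n * tau
= 6 + 20 * 6 = 126

126


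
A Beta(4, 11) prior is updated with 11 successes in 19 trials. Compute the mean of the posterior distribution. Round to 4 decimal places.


After update: Beta(15, 19)
Mean = 15 / (15 + 19) = 15 / 34
= 0.4412

0.4412


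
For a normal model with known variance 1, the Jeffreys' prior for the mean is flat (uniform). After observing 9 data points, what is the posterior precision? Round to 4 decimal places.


Jeffreys' prior for normal mean (known variance) is flat.
Prior precision = 0.
Posterior precision = prior_prec + n/sigma^2 = 0 + 9/1
= 9.0

9.0


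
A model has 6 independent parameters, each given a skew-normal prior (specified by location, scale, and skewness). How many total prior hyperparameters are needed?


Each skew-normal prior needs 3 hyperparameters (location, scale, and skewness).
Total = 3 * 6 = 18

18


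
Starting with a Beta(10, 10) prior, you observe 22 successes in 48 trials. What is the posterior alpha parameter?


For a Beta-Binomial conjugate model:
Posterior alpha = prior alpha + number of successes
= 10 + 22 = 32

32


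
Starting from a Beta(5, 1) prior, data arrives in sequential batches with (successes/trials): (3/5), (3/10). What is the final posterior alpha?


In sequential Bayesian updating, we sum all successes.
Total successes = 6
Final alpha = 5 + 6 = 11

11


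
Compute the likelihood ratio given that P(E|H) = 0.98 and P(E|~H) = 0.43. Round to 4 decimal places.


LR = P(E|H) / P(E|~H)
= 0.98 / 0.43 = 2.2791

2.2791


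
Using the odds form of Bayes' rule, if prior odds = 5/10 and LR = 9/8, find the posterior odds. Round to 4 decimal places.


Bayes' rule in odds form: posterior odds = prior odds * LR
= (5 * 9) / (10 * 8)
= 45/80 = 0.5625

0.5625


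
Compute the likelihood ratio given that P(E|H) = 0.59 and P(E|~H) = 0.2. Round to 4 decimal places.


LR = P(E|H) / P(E|~H)
= 0.59 / 0.2 = 2.95

2.95


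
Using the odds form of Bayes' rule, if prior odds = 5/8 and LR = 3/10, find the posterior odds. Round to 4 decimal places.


Bayes' rule in odds form: posterior odds = prior odds * LR
= (5 * 3) / (8 * 10)
= 15/80 = 0.1875

0.1875


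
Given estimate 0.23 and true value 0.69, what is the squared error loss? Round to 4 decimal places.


Squared error = (estimate - true)^2
Difference = -0.46
Loss = -0.46^2 = 0.2116

0.2116


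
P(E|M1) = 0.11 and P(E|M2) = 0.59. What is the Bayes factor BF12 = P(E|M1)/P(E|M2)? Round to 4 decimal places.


Bayes factor BF12 = P(E|M1) / P(E|M2)
= 0.11 / 0.59
= 0.1864

0.1864


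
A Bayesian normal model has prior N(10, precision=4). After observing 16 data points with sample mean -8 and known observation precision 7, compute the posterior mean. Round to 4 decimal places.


Posterior mean = (prior_precision * prior_mean + n * data_precision * data_mean) / (prior_precision + n * data_precision)
Numerator = 4*10 + 16*7*-8 = -856
Denominator = 4 + 16*7 = 116
Posterior mean = -7.3793

-7.3793


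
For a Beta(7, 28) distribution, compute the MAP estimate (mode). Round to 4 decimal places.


MAP = mode = (a-1)/(a+b-2)
= (7-1)/(7+28-2)
= 6/33 = 0.1818

0.1818


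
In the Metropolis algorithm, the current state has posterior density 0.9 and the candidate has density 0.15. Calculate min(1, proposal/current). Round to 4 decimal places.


Ratio = 0.15/0.9 = 0.1667
Acceptance probability = min(1, 0.1667)
= 0.1667

0.1667


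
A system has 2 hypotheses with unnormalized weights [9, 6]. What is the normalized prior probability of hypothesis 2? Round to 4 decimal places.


The normalized prior is the weight divided by the total.
Total weight = 15
P(H2) = 6 / 15 = 0.4

0.4


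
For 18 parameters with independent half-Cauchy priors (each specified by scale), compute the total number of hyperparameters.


A half-Cauchy prior has 1 hyperparameter per parameter.
Total = 18 * 1 = 18

18


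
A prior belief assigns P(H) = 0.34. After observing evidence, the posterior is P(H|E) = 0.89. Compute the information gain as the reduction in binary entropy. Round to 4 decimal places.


H(prior) = -0.34*log2(0.34) - 0.66*log2(0.66)
= 0.9248
H(post) = -0.89*log2(0.89) - 0.11*log2(0.11)
= 0.4999
IG = 0.9248 - 0.4999 = 0.4249

0.4249


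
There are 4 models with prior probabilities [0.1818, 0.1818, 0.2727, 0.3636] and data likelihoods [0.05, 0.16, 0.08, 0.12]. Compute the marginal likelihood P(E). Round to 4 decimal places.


P(E) = sum over models of P(M_i) * P(E|M_i)
= 0.1818*0.05 + 0.1818*0.16 + 0.2727*0.08 + 0.3636*0.12
= 0.1036

0.1036


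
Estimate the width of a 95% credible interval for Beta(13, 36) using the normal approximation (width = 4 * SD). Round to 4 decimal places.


For Beta(a,b): Var = ab/((a+b)^2(a+b+1))
Var = 0.0039, SD = 0.0624
Approximate 95% CI width = 4 * 0.0624 = 0.2497

0.2497


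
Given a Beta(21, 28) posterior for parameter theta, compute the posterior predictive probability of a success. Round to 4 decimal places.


For a Beta-Bernoulli model, the predictive probability is the mean:
P(success) = 21/(21+28) = 21/49 = 0.4286

0.4286


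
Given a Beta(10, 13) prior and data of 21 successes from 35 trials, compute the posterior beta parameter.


Number of failures = 35 - 21 = 14
Posterior beta = 13 + 14 = 27

27


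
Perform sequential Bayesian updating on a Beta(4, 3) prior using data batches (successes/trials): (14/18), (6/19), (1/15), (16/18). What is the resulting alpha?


Accumulate successes: 37
Posterior alpha = prior alpha + sum of successes
= 4 + 37 = 41

41


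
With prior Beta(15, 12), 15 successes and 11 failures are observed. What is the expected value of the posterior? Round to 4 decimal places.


Posterior = Beta(30, 23)
E[theta] = alpha/(alpha+beta)
= 30/53 = 0.566

0.566


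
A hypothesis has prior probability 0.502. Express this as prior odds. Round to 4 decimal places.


Odds = P(H) / P(not H) = 0.502 / 0.498
= 1.008

1.008


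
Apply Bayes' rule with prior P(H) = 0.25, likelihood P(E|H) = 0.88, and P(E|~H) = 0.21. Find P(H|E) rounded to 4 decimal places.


Step 1: Compute marginal P(E) = P(E|H)P(H) + P(E|~H)P(~H)
= 0.88*0.25 + 0.21*0.75 = 0.3775
Step 2: P(H|E) = P(E|H)P(H)/P(E) = 0.22/0.3775
= 0.5828

0.5828


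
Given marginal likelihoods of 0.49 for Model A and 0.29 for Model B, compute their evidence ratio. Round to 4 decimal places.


Ratio = ML(A) / ML(B) = 0.49/0.29
= 1.6897

1.6897


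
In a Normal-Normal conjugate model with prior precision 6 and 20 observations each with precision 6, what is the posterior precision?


Posterior precision = prior precision + n * observation precision
= 6 + 20 * 6
= 6 + 120 = 126

126


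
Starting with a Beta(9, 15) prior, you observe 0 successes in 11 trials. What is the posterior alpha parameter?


For a Beta-Binomial conjugate model:
Posterior alpha = prior alpha + number of successes
= 9 + 0 = 9

9


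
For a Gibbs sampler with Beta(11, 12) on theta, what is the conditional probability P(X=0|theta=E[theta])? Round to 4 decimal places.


E[theta] = 11/(11+12) = 0.4783
P(X=0|theta) = 1 - theta = 0.5217

0.5217


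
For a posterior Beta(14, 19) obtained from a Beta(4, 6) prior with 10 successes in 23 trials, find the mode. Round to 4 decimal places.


Mode = (alpha - 1) / (alpha + beta - 2)
= 13 / 31
= 0.4194

0.4194


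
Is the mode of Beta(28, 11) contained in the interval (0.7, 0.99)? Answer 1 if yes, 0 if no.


Mode = (a-1)/(a+b-2) = 27/37 = 0.7297
Interval: (0.7, 0.99)
Contains mode? 1

1


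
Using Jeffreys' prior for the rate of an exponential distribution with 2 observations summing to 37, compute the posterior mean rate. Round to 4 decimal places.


Jeffreys' prior leads to posterior Gamma(2, 37).
Mean = 2/37 = 0.0541

0.0541


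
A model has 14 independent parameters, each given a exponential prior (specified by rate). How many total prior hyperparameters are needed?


Each exponential prior needs 1 hyperparameter (rate).
Total = 1 * 14 = 14

14


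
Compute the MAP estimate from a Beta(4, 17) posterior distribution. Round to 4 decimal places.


MAP = mode of Beta distribution
= (alpha - 1)/(alpha + beta - 2)
= (4-1)/(4+17-2)
= 3/19 = 0.1579

0.1579


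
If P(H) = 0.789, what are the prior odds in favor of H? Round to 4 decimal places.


Prior odds = P(H) / (1 - P(H))
= 0.789 / 0.211
= 3.7393

3.7393


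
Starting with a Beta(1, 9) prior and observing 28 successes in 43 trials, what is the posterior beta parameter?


Posterior beta = prior beta + failures
Failures = 43 - 28 = 15
beta_post = 9 + 15 = 24

24


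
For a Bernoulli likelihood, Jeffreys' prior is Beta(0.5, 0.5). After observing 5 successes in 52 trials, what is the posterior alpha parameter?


Jeffreys' prior for Bernoulli is Beta(0.5, 0.5).
Posterior is Beta(0.5 + k, 0.5 + n - k).
Posterior alpha = 0.5 + k = 0.5 + 5 = 5.5

5.5


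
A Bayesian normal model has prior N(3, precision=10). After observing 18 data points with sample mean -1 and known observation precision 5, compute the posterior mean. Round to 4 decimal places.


Posterior mean = (prior_precision * prior_mean + n * data_precision * data_mean) / (prior_precision + n * data_precision)
Numerator = 10*3 + 18*5*-1 = -60
Denominator = 10 + 18*5 = 100
Posterior mean = -0.6

-0.6


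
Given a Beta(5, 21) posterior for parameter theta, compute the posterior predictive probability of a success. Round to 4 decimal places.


For a Beta-Bernoulli model, the predictive probability is the mean:
P(success) = 5/(5+21) = 5/26 = 0.1923

0.1923


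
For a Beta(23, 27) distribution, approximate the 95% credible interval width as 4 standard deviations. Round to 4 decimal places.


Variance of Beta(a,b) = ab / ((a+b)^2 * (a+b+1))
= 23*27 / ((50)^2 * 51)
= 0.0049
SD = sqrt(0.0049) = 0.0698
Width = 4 * SD = 0.2792

0.2792


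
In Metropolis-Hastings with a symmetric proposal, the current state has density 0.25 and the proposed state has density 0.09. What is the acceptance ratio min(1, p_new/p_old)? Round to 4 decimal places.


Ratio = p_new / p_old = 0.09 / 0.25 = 0.36
Acceptance = min(1, 0.36) = 0.36

0.36


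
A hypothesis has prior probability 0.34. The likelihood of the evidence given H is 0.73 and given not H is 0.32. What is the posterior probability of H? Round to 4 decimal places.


Using Bayes' theorem:
P(E) = 0.34 * 0.73 + 0.66 * 0.32
P(E) = 0.4594
P(H|E) = (0.34 * 0.73) / 0.4594 = 0.5403

0.5403


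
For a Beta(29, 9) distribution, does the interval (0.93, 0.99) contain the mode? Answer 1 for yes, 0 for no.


Mode of Beta(a,b) = (a-1)/(a+b-2)
= (29-1)/(29+9-2) = 0.7778
Check: 0.93 <= 0.7778 <= 0.99?
Result: 0

0


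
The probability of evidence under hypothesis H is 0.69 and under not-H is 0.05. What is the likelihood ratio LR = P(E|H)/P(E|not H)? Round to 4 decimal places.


LR = 0.69 / 0.05
= 13.8

13.8


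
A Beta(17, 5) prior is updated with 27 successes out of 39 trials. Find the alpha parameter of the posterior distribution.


In the Beta-Binomial conjugate update:
alpha_post = alpha_prior + successes
= 17 + 27
= 44

44


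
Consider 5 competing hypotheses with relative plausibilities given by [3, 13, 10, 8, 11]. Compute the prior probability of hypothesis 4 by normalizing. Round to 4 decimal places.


Sum of weights = 3 + 13 + 10 + 8 + 11 = 45
Normalized prior for H4 = 8 / 45
= 0.1778

0.1778


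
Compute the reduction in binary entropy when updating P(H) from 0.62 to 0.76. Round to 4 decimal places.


H_before = -p*log2(p) - (1-p)*log2(1-p) for p=0.62: 0.958
H_after for p=0.76: 0.795
Reduction = 0.958 - 0.795 = 0.163

0.163


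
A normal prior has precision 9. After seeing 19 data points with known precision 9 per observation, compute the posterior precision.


In the conjugate normal model, precisions add:
tau_posterior = tau_prior + n * tau_data
= 9 + 19*9 = 180

180


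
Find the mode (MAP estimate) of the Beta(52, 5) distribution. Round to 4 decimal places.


For Beta(a,b) with a,b > 1:
Mode = (a-1)/(a+b-2) = (52-1)/(57-2)
= 51/55 = 0.9273

0.9273


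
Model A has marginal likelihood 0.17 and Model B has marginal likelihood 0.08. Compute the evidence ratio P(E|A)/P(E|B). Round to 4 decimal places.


Evidence ratio = P(E|A) / P(E|B)
= 0.17 / 0.08
= 2.125

2.125


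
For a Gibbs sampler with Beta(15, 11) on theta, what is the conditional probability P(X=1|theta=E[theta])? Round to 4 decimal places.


E[theta] = 15/(15+11) = 0.5769
P(X=1|theta) = theta = 0.5769

0.5769


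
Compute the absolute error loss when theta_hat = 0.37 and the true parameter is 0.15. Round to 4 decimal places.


L = |theta_hat - theta_true|
= |0.37 - 0.15| = 0.22

0.22


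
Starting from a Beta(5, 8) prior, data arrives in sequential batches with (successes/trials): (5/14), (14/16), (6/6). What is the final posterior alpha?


In sequential Bayesian updating, we sum all successes.
Total successes = 25
Final alpha = 5 + 25 = 30

30


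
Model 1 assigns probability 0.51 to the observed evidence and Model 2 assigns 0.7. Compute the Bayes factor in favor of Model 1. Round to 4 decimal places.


BF = P(data|M1) / P(data|M2)
= 0.51 / 0.7 = 0.7286

0.7286


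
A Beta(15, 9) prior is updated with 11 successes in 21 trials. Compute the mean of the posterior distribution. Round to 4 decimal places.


After update: Beta(26, 19)
Mean = 26 / (26 + 19) = 26 / 45
= 0.5778

0.5778


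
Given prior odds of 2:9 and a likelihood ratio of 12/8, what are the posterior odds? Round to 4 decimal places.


Posterior odds = prior odds * LR
Prior odds = 2/9 = 0.2222
LR = 12/8 = 1.5
Posterior odds = 0.2222 * 1.5 = 0.3333

0.3333


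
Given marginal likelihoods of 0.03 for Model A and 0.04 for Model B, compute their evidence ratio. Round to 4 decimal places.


Ratio = ML(A) / ML(B) = 0.03/0.04
= 0.75

0.75


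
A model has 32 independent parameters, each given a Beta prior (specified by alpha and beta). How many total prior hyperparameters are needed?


Each Beta prior needs 2 hyperparameters (alpha and beta).
Total = 2 * 32 = 64

64


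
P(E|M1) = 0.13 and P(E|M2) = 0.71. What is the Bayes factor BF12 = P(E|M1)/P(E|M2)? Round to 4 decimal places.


Bayes factor BF12 = P(E|M1) / P(E|M2)
= 0.13 / 0.71
= 0.1831

0.1831


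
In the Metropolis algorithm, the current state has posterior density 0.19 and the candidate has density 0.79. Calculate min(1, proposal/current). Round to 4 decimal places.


Ratio = 0.79/0.19 = 4.1579
Acceptance probability = min(1, 4.1579)
= 1.0

1.0


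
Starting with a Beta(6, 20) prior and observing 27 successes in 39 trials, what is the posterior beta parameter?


Posterior beta = prior beta + failures
Failures = 39 - 27 = 12
beta_post = 20 + 12 = 32

32


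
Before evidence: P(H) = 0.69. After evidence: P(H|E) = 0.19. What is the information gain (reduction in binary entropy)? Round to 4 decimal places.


Prior entropy = 0.8932
Posterior entropy = 0.7015
Information gain = 0.8932 - 0.7015 = 0.1917

0.1917


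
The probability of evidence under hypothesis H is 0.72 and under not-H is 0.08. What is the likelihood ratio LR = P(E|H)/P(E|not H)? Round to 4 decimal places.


LR = 0.72 / 0.08
= 9.0

9.0


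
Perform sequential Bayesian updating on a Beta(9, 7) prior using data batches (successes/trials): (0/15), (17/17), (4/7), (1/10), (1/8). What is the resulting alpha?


Accumulate successes: 23
Posterior alpha = prior alpha + sum of successes
= 9 + 23 = 32

32


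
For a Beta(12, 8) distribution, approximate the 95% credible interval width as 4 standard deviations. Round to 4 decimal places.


Variance of Beta(a,b) = ab / ((a+b)^2 * (a+b+1))
= 12*8 / ((20)^2 * 21)
= 0.0114
SD = sqrt(0.0114) = 0.1069
Width = 4 * SD = 0.4276

0.4276


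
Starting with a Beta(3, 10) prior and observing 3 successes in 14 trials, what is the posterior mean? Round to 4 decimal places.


Posterior parameters: alpha = 3 + 3 = 6
beta = 10 + 11 = 21
Posterior mean = alpha / (alpha + beta) = 6 / 27
= 0.2222

0.2222


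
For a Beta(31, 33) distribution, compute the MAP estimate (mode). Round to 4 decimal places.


MAP = mode = (a-1)/(a+b-2)
= (31-1)/(31+33-2)
= 30/62 = 0.4839

0.4839


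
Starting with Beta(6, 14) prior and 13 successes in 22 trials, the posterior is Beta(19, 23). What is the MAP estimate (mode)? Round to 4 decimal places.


The mode of Beta(a, b) when a > 1 and b > 1 is (a-1)/(a+b-2)
= (19 - 1) / (19 + 23 - 2)
= 18 / 40
= 0.45

0.45


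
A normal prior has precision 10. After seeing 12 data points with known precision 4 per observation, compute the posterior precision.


In the conjugate normal model, precisions add:
tau_posterior = tau_prior + n * tau_data
= 10 + 12*4 = 58

58


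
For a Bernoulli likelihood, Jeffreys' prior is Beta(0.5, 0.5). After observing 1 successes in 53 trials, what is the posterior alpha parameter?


Jeffreys' prior for Bernoulli is Beta(0.5, 0.5).
Posterior is Beta(0.5 + k, 0.5 + n - k).
Posterior alpha = 0.5 + k = 0.5 + 1 = 1.5

1.5


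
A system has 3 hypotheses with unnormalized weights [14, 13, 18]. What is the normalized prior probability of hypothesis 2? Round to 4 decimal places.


The normalized prior is the weight divided by the total.
Total weight = 45
P(H2) = 13 / 45 = 0.2889

0.2889


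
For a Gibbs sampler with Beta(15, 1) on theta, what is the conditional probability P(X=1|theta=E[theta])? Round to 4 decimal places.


E[theta] = 15/(15+1) = 0.9375
P(X=1|theta) = theta = 0.9375

0.9375


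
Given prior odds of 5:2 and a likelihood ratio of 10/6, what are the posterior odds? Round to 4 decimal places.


Posterior odds = prior odds * LR
Prior odds = 5/2 = 2.5
LR = 10/6 = 1.6667
Posterior odds = 2.5 * 1.6667 = 4.1667

4.1667


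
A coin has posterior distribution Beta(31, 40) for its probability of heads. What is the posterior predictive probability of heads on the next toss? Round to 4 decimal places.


Posterior predictive = E[theta] = alpha/(alpha+beta)
= 31/71
= 0.4366

0.4366


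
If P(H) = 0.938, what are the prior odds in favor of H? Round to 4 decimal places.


Prior odds = P(H) / (1 - P(H))
= 0.938 / 0.062
= 15.129

15.129


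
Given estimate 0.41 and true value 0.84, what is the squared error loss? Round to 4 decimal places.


Squared error = (estimate - true)^2
Difference = -0.43
Loss = -0.43^2 = 0.1849

0.1849


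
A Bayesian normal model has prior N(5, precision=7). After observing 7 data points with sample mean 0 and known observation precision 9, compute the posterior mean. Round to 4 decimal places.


Posterior mean = (prior_precision * prior_mean + n * data_precision * data_mean) / (prior_precision + n * data_precision)
Numerator = 7*5 + 7*9*0 = 35
Denominator = 7 + 7*9 = 70
Posterior mean = 0.5

0.5


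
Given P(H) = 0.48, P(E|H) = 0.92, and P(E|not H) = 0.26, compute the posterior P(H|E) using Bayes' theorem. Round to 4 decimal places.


By Bayes' theorem: P(H|E) = P(E|H)*P(H) / P(E)
P(E) = P(E|H)*P(H) + P(E|not H)*P(not H)
P(E) = 0.92*0.48 + 0.26*0.52 = 0.5768
P(H|E) = 0.92*0.48 / 0.5768 = 0.7656

0.7656


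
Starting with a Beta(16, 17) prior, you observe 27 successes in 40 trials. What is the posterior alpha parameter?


For a Beta-Binomial conjugate model:
Posterior alpha = prior alpha + number of successes
= 16 + 27 = 43

43


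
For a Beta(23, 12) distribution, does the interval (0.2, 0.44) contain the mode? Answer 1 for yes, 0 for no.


Mode of Beta(a,b) = (a-1)/(a+b-2)
= (23-1)/(23+12-2) = 0.6667
Check: 0.2 <= 0.6667 <= 0.44?
Result: 0

0


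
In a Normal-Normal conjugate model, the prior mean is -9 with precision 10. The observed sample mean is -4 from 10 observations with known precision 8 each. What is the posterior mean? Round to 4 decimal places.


Posterior precision = tau0 + n*tau = 10 + 10*8 = 90
Posterior mean = (tau0*mu0 + n*tau*xbar) / posterior_precision
= (10*-9 + 10*8*-4) / 90
= -410 / 90 = -4.5556

-4.5556


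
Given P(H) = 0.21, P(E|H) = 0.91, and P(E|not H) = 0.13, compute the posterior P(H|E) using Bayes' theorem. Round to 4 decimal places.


By Bayes' theorem: P(H|E) = P(E|H)*P(H) / P(E)
P(E) = P(E|H)*P(H) + P(E|not H)*P(not H)
P(E) = 0.91*0.21 + 0.13*0.79 = 0.2938
P(H|E) = 0.91*0.21 / 0.2938 = 0.6504

0.6504


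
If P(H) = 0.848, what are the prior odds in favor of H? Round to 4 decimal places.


Prior odds = P(H) / (1 - P(H))
= 0.848 / 0.152
= 5.5789

5.5789


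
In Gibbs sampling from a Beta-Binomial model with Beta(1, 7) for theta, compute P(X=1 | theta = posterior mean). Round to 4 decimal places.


Posterior mean = alpha/(alpha+beta) = 1/8 = 0.125
P(X=1|theta=mean) = theta = 0.125

0.125


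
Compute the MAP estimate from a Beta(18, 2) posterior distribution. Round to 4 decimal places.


MAP = mode of Beta distribution
= (alpha - 1)/(alpha + beta - 2)
= (18-1)/(18+2-2)
= 17/18 = 0.9444

0.9444


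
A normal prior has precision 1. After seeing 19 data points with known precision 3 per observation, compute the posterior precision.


In the conjugate normal model, precisions add:
tau_posterior = tau_prior + n * tau_data
= 1 + 19*3 = 58

58


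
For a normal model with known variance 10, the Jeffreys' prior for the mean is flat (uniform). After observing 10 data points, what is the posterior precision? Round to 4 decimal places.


Jeffreys' prior for normal mean (known variance) is flat.
Prior precision = 0.
Posterior precision = prior_prec + n/sigma^2 = 0 + 10/10
= 1.0

1.0


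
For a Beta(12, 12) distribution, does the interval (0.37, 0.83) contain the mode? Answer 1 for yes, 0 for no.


Mode of Beta(a,b) = (a-1)/(a+b-2)
= (12-1)/(12+12-2) = 0.5
Check: 0.37 <= 0.5 <= 0.83?
Result: 1

1


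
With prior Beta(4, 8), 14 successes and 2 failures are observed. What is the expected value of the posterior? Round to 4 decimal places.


Posterior = Beta(18, 10)
E[theta] = alpha/(alpha+beta)
= 18/28 = 0.6429

0.6429


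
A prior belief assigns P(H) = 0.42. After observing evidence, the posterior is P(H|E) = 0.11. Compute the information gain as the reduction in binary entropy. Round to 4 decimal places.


H(prior) = -0.42*log2(0.42) - 0.58*log2(0.58)
= 0.9815
H(post) = -0.11*log2(0.11) - 0.89*log2(0.89)
= 0.4999
IG = 0.9815 - 0.4999 = 0.4815

0.4815


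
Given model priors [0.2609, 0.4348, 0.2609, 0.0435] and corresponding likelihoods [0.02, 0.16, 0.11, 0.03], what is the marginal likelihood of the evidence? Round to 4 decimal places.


P(E) = sum_i P(M_i) P(E|M_i)
= 0.0052 + 0.0696 + 0.0287 + 0.0013
= 0.1048

0.1048


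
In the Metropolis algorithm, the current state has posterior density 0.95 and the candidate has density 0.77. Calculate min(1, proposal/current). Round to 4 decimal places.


Ratio = 0.77/0.95 = 0.8105
Acceptance probability = min(1, 0.8105)
= 0.8105

0.8105


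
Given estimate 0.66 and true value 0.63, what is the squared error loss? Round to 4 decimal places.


Squared error = (estimate - true)^2
Difference = 0.03
Loss = 0.03^2 = 0.0009

0.0009


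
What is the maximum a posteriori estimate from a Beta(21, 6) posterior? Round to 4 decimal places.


The MAP estimate equals the mode of the distribution.
Mode of Beta(a,b) = (a-1)/(a+b-2)
= 20/25
= 0.8

0.8


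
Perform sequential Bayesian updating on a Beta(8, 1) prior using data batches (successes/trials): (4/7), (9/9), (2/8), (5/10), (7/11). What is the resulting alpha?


Accumulate successes: 27
Posterior alpha = prior alpha + sum of successes
= 8 + 27 = 35

35


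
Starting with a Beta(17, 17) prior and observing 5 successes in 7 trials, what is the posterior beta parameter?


Posterior beta = prior beta + failures
Failures = 7 - 5 = 2
beta_post = 17 + 2 = 19

19


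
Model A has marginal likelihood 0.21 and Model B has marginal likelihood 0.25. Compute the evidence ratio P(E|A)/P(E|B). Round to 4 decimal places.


Evidence ratio = P(E|A) / P(E|B)
= 0.21 / 0.25
= 0.84

0.84


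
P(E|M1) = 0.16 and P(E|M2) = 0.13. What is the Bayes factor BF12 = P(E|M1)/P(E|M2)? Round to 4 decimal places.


Bayes factor BF12 = P(E|M1) / P(E|M2)
= 0.16 / 0.13
= 1.2308

1.2308


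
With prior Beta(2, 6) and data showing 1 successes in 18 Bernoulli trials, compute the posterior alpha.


Conjugate update: alpha_posterior = alpha_prior + k
= 2 + 1 = 3

3


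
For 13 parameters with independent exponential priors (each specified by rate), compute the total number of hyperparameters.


A exponential prior has 1 hyperparameter per parameter.
Total = 13 * 1 = 13

13


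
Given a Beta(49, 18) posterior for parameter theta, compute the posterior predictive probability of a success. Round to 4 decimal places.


For a Beta-Bernoulli model, the predictive probability is the mean:
P(success) = 49/(49+18) = 49/67 = 0.7313

0.7313


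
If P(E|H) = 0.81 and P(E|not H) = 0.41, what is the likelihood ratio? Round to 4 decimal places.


Likelihood ratio = P(E|H) / P(E|not H)
= 0.81 / 0.41
= 1.9756

1.9756


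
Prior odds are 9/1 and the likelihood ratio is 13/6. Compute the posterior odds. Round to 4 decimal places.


Posterior odds = prior odds * likelihood ratio
= (9/1) * (13/6)
= 117 / 6
= 19.5

19.5


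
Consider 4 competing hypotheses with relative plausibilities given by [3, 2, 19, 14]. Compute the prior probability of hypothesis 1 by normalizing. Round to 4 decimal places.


Sum of weights = 3 + 2 + 19 + 14 = 38
Normalized prior for H1 = 3 / 38
= 0.0789

0.0789


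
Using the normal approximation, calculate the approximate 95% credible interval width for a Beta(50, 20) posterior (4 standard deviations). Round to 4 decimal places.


Var(Beta) = 50*20/(70^2 * 71) = 0.0029
SD = 0.0536
Width ~ 4*SD = 0.2145

0.2145


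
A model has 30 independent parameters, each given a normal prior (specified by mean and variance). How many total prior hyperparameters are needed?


Each normal prior needs 2 hyperparameters (mean and variance).
Total = 2 * 30 = 60

60


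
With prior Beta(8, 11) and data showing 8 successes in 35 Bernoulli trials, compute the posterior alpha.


Conjugate update: alpha_posterior = alpha_prior + k
= 8 + 8 = 16

16


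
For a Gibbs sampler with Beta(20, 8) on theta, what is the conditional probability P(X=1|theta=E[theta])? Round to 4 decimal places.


E[theta] = 20/(20+8) = 0.7143
P(X=1|theta) = theta = 0.7143

0.7143


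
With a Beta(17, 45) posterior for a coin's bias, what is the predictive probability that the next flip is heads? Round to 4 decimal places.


The predictive probability equals the posterior mean.
P(next = heads) = alpha / (alpha + beta)
= 17 / 62 = 0.2742

0.2742


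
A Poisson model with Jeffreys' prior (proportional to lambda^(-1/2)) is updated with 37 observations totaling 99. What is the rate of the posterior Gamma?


Posterior = Gamma(0.5 + S, n)
= Gamma(0.5 + 99, 37)
Posterior rate = 0 + n = 37

37.0


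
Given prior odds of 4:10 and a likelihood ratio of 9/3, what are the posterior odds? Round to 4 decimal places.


Posterior odds = prior odds * LR
Prior odds = 4/10 = 0.4
LR = 9/3 = 3.0
Posterior odds = 0.4 * 3.0 = 1.2

1.2


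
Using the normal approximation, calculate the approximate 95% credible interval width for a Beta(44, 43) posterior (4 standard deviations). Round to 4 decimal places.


Var(Beta) = 44*43/(87^2 * 88) = 0.0028
SD = 0.0533
Width ~ 4*SD = 0.2132

0.2132


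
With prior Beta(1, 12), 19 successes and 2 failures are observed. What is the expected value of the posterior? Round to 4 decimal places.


Posterior = Beta(20, 14)
E[theta] = alpha/(alpha+beta)
= 20/34 = 0.5882

0.5882


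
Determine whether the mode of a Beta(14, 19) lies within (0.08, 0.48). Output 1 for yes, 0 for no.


First find the mode: (a-1)/(a+b-2) = 0.4194
Is 0.4194 in (0.08, 0.48)? 1

1
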